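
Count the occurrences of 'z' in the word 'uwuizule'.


Letter 'z' in 'uwuizule': found at position(s) 5 = 1 occurrence(s).

1


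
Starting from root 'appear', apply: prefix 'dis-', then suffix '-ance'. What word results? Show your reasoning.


Step 1: Add prefix 'dis-' to 'appear' = 'disappear'
Step 2: Add suffix '-ance' to 'disappear' = 'disappearance'

disappearance


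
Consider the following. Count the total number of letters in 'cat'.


Spell out 'cat' and number each letter: c(1), a(2), t(3). Total: 3 letters.

3


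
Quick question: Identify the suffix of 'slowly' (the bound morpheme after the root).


The word 'slowly' = 'slow' (root) + '-ly' (suffix). The suffix is '-ly'.

ly


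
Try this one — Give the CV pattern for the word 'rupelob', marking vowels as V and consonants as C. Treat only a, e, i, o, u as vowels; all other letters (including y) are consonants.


Letter mapping: r = C, u = V, p = C, e = V, l = C, o = V, b = C.

CVCVCVC


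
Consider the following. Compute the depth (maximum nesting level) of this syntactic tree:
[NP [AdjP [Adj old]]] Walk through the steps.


Count bracket nesting levels:
'[' at pos 0: depth = 1
'[' at pos 4: depth = 2
'[' at pos 10: depth = 3
Maximum depth reached: 3

3


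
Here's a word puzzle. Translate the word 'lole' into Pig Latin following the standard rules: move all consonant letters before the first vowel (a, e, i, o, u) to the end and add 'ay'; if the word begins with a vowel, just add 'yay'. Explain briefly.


'lole': move consonant cluster 'l' to end and add 'ay': 'olelay'.

olelay


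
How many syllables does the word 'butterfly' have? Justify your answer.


Break 'butterfly' into syllables: but-ter-fly -> but | ter | fly = 3 syllables

3 syllables


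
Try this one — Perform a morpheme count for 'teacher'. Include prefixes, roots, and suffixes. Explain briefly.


Decomposition: teach (root) + -er (suffix) = 2 morpheme(s)

2 morphemes


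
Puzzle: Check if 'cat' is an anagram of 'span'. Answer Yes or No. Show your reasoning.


Sorted letters of 'cat': 'act'
Sorted letters of 'span': 'anps'
They do not match.

No


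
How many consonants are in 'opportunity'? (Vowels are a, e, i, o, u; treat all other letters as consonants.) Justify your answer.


Consonants in 'opportunity': p, p, r, t, n, t, y = 7 consonants.

7


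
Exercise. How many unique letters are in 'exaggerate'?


Unique letters in 'exaggerate': {a, e, g, r, t, x} = 6 distinct letters.

6


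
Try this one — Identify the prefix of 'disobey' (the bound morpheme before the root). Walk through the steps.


The word 'disobey' = 'dis' (prefix) + 'obey' (root). The prefix is 'dis'.

dis


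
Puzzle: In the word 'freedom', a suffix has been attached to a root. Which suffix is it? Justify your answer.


The word 'freedom' = 'free' (root) + '-dom' (suffix). The suffix is '-dom'.

dom


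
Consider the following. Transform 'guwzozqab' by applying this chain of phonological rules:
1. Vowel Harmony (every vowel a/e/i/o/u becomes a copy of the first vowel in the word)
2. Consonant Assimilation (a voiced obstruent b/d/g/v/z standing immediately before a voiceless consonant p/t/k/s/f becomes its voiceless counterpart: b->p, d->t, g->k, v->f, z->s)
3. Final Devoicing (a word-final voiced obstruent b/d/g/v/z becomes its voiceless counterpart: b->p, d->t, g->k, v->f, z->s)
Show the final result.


Starting form: 'guwzozqab'
Rule 1: Vowel Harmony: all vowels become 'u' (matching first vowel). 'guwzozqab' -> 'guwzuzqub'
Rule 2: Consonant Assimilation: no voiced obstruent (b/d/g/v/z) stands immediately before a voiceless consonant (p/t/k/s/f). No change.
Rule 3: Final Devoicing: word-final voiced obstruent 'b' becomes voiceless 'p'. 'guwzuzqub' -> 'guwzuzqup'
Final form: 'guwzuzqup'

guwzuzqup


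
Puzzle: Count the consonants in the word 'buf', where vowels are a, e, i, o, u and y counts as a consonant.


Consonants in 'buf': b, f = 2 consonants.

2


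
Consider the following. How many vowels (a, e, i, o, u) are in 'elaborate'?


Vowels in 'elaborate': e, a, o, a, e = 5 vowels.

5


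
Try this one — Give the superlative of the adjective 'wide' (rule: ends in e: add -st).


Apply superlative formation (ends in e: add -st): 'wide' -> 'widest'.

widest


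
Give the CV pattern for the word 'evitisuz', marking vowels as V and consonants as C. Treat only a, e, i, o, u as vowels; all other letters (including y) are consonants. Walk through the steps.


Letter mapping: e = V, v = C, i = V, t = C, i = V, s = C, u = V, z = C.

VCVCVCVC


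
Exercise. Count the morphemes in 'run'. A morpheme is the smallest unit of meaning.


Decomposition: run (free morpheme) = 1 morpheme(s)

1 morphemes


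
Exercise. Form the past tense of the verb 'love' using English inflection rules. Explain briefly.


Apply rule: Add -d (word ends in -e). 'love' becomes 'loved'.

loved


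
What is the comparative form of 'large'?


Apply comparative formation (ends in e: add -r): 'large' -> 'larger'.

larger


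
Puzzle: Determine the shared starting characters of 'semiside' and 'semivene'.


Compare from the start: 4 characters match: 'semi'. Mismatch at position 5: 's' vs 'v'.

semi


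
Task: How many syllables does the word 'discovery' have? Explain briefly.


Break 'discovery' into syllables: dis-cov-er-y -> dis | cov | er | y = 4 syllables

4 syllables


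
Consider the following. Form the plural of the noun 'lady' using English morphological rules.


Apply rule: Change -y to -ies (consonant + y). 'lady' becomes 'ladies'.

ladies


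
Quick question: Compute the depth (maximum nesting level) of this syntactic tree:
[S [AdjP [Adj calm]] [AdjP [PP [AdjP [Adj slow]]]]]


Count bracket nesting levels:
'[' at pos 0: depth = 1
'[' at pos 3: depth = 2
'[' at pos 9: depth = 3
'[' at pos 21: depth = 2
'[' at pos 27: depth = 3
'[' at pos 31: depth = 4
'[' at pos 37: depth = 5
Maximum depth reached: 5

5


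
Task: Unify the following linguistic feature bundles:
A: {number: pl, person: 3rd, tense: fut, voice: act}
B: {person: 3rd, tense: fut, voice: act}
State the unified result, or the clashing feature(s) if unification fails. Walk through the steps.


Compare features:
number: A=pl vs B=_ -> unified: pl
person: A=3rd vs B=3rd -> unified: 3rd
tense: A=fut vs B=fut -> unified: fut
voice: A=act vs B=act -> unified: act
No clashes found.

Unified: {number: pl, person: 3rd, tense: fut, voice: act}


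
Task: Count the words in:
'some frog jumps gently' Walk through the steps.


Split into words: some | frog | jumps | gently = 4 words.

4


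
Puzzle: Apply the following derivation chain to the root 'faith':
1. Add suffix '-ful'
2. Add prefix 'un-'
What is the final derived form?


Step 1: Add suffix '-ful' to 'faith' = 'faithful'
Step 2: Add prefix 'un-' to 'faithful' = 'unfaithful'

unfaithful


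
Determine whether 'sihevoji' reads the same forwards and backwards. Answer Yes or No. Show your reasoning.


Forward: 'sihevoji'
Reversed: 'ijovehis'
They differ.

No


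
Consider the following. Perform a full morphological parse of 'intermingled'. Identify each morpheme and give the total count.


Step 1: Identify prefix: 'inter' (meaning: between)
Step 2: Identify root: 'mingle'
Step 3: Identify suffix(es): 'ed'
Decomposition: inter- (prefix: between) + mingle (root) + -ed (suffix: past)
Total morphemes: 3

3 morphemes (inter- (prefix: between) + mingle (root) + -ed (suffix: past))


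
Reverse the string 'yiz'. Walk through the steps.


Reverse 'yiz' character by character: 'ziy'.

ziy


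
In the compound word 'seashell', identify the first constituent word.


Split 'seashell' into 'sea' + 'shell'. The first part is 'sea'.

sea


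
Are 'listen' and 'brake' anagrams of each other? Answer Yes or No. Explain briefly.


Sorted letters of 'listen': 'eilnst'
Sorted letters of 'brake': 'abekr'
They do not match.

No


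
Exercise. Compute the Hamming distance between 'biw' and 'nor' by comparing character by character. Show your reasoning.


Alignment:
Position 1: 'b' vs 'n' = DIFFER
Position 2: 'i' vs 'o' = DIFFER
Position 3: 'w' vs 'r' = DIFFER
Total differences: 3

3


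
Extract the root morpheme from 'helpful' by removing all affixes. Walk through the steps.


Remove suffix '-ful' from 'helpful' to get root 'help'.

help


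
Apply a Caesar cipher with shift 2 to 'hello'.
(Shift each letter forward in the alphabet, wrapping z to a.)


Shift each letter by 2: h -> j, e -> g, l -> n, l -> n, o -> q. Result: 'jgnnq'.

jgnnq


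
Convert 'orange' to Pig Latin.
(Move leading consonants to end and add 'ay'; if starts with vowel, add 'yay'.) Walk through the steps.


'orange' starts with a vowel, so add 'yay': 'orangeyay'.

orangeyay


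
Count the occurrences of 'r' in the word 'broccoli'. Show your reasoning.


Letter 'r' in 'broccoli': found at position(s) 2 = 1 occurrence(s).

1


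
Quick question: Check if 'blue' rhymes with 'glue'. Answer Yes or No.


Rime (stressed vowel + following sounds) of 'blue': -ue = /uː/
Rime of 'glue': -ue = /uː/
/uː/ and /uː/ are the same ending sound, so the words rhyme.

Yes


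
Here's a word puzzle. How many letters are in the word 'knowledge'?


Spell out 'knowledge' and number each letter: k(1), n(2), o(3), w(4), l(5), e(6), d(7), g(8), e(9). Total: 9 letters.

9


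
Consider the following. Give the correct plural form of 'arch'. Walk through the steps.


Apply rule: Add -es (sibilant/fricative ending). 'arch' becomes 'arches'.

arches


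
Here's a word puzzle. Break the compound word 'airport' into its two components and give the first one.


Split 'airport' into 'air' + 'port'. The first part is 'air'.

air


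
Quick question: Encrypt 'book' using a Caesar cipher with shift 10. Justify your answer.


Shift each letter by 10: b -> l, o -> y, o -> y, k -> u. Result: 'lyyu'.

lyyu


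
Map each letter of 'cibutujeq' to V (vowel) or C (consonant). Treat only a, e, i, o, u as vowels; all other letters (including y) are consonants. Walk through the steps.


Letter mapping: c = C, i = V, b = C, u = V, t = C, u = V, j = C, e = V, q = C.

CVCVCVCVC


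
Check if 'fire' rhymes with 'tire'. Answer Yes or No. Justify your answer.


Rime (stressed vowel + following sounds) of 'fire': -ire = /aɪər/
Rime of 'tire': -ire = /aɪər/
/aɪər/ and /aɪər/ are the same ending sound, so the words rhyme.

Yes


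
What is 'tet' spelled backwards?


Reverse 'tet' character by character: 'tet'.

tet


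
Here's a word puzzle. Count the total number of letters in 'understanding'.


Spell out 'understanding' and number each letter: u(1), n(2), d(3), e(4), r(5), s(6), t(7), a(8), n(9), d(10), i(11), n(12), g(13). Total: 13 letters.

13


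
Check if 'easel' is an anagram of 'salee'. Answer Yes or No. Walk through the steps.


Sorted letters of 'easel': 'aeels'
Sorted letters of 'salee': 'aeels'
They match.

Yes


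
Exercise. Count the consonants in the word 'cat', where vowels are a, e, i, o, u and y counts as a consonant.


Consonants in 'cat': c, t = 2 consonants.

2


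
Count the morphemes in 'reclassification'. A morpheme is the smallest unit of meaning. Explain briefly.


Decomposition: re- (prefix) + class (root) + -ify (suffix) + -ation (suffix) = 4 morpheme(s)

4 morphemes


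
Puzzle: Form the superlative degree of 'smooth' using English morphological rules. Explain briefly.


Apply superlative formation (add -est): 'smooth' -> 'smoothest'.

smoothest


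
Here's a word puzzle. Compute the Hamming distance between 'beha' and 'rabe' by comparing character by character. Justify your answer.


Alignment:
Position 1: 'b' vs 'r' = DIFFER
Position 2: 'e' vs 'a' = DIFFER
Position 3: 'h' vs 'b' = DIFFER
Position 4: 'a' vs 'e' = DIFFER
Total differences: 4

4


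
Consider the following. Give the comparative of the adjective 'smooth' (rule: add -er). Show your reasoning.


Apply comparative formation (add -er): 'smooth' -> 'smoother'.

smoother


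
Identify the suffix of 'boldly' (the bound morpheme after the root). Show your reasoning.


The word 'boldly' = 'bold' (root) + '-ly' (suffix). The suffix is '-ly'.

ly


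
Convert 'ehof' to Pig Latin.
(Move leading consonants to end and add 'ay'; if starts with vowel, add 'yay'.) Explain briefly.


'ehof' starts with a vowel, so add 'yay': 'ehofyay'.

ehofyay


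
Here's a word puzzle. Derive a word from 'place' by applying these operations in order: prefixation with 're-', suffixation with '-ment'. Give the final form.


Step 1: Add prefix 're-' to 'place' = 'replace'
Step 2: Add suffix '-ment' to 'replace' = 'replacement'

replacement


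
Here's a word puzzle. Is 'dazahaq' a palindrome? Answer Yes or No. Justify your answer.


Forward: 'dazahaq'
Reversed: 'qahazad'
They differ.

No


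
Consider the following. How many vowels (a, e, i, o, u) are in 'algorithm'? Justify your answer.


Vowels in 'algorithm': a, o, i = 3 vowels.

3


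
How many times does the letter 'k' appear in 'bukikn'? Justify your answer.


Letter 'k' in 'bukikn': found at position(s) 3, 5 = 2 occurrence(s).

2


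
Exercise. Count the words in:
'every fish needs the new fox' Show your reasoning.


Split into words: every | fish | needs | the | new | fox = 6 words.

6


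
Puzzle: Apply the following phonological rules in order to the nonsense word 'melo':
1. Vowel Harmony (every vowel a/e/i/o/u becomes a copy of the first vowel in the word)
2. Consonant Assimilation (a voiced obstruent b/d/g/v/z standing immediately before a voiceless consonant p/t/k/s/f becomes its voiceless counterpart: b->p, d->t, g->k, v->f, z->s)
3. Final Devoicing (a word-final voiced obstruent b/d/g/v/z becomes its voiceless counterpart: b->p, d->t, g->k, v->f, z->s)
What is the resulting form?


Starting form: 'melo'
Rule 1: Vowel Harmony: all vowels become 'e' (matching first vowel). 'melo' -> 'mele'
Rule 2: Consonant Assimilation: no voiced obstruent (b/d/g/v/z) stands immediately before a voiceless consonant (p/t/k/s/f). No change.
Rule 3: Final Devoicing: the word ends in the vowel 'e', not a consonant. No change.
Final form: 'mele'

mele


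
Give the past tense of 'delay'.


Apply rule: Add -ed. 'delay' becomes 'delayed'.

delayed


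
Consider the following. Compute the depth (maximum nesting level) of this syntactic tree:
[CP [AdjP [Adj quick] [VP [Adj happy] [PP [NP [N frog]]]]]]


Count bracket nesting levels:
'[' at pos 0: depth = 1
'[' at pos 4: depth = 2
'[' at pos 10: depth = 3
'[' at pos 22: depth = 3
'[' at pos 26: depth = 4
'[' at pos 38: depth = 4
'[' at pos 42: depth = 5
'[' at pos 46: depth = 6
Maximum depth reached: 6

6


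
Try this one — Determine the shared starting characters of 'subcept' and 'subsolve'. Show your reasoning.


Compare from the start: 3 characters match: 'sub'. Mismatch at position 4: 'c' vs 's'.

sub


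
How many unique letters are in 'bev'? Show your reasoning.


Unique letters in 'bev': {b, e, v} = 3 distinct letters.

3


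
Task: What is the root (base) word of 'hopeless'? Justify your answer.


Remove suffix '-less' from 'hopeless' to get root 'hope'.

hope


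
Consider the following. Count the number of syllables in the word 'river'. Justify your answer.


Break 'river' into syllables: riv-er -> riv | er = 2 syllables

2 syllables


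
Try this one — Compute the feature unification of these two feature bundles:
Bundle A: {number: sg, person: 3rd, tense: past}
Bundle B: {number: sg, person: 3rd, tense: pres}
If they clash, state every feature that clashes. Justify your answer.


Compare features:
number: A=sg vs B=sg -> unified: sg
person: A=3rd vs B=3rd -> unified: 3rd
tense: A=past vs B=pres -> CLASH
Clash detected on feature 'tense' (past vs pres); unification fails.

CLASH on 'tense' (past vs pres)


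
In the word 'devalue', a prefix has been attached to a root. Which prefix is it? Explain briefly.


The word 'devalue' = 'de' (prefix) + 'value' (root). The prefix is 'de'.

de


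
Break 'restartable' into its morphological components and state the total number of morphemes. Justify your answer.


Step 1: Identify prefix: 're' (meaning: again)
Step 2: Identify root: 'start'
Step 3: Identify suffix(es): 'able'
Decomposition: re- (prefix: again) + start (root) + -able (suffix: capable of)
Total morphemes: 3

3 morphemes (re- (prefix: again) + start (root) + -able (suffix: capable of))


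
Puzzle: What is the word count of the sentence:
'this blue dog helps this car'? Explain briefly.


Split into words: this | blue | dog | helps | this | car = 6 words.

6


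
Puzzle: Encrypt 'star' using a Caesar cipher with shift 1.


Shift each letter by 1: s -> t, t -> u, a -> b, r -> s. Result: 'tubs'.

tubs


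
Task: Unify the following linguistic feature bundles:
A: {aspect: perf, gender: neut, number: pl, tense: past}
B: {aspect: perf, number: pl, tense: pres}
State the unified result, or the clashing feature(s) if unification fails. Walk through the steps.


Compare features:
aspect: A=perf vs B=perf -> unified: perf
gender: A=neut vs B=_ -> unified: neut
number: A=pl vs B=pl -> unified: pl
tense: A=past vs B=pres -> CLASH
Clash detected on feature 'tense' (past vs pres); unification fails.

CLASH on 'tense' (past vs pres)


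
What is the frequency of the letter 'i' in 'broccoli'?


Letter 'i' in 'broccoli': found at position(s) 8 = 1 occurrence(s).

1


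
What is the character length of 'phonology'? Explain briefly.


Spell out 'phonology' and number each letter: p(1), h(2), o(3), n(4), o(5), l(6), o(7), g(8), y(9). Total: 9 letters.

9


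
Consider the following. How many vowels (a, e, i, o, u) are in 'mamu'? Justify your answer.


Vowels in 'mamu': a, u = 2 vowels.

2


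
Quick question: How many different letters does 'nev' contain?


Unique letters in 'nev': {e, n, v} = 3 distinct letters.

3


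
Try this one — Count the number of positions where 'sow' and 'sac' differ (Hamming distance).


Alignment:
Position 1: 's' vs 's' = match
Position 2: 'o' vs 'a' = DIFFER
Position 3: 'w' vs 'c' = DIFFER
Total differences: 2

2


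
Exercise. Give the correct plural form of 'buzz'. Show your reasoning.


Apply rule: Add -es (sibilant/fricative ending). 'buzz' becomes 'buzzes'.

buzzes


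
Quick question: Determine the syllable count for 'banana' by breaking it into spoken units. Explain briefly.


Break 'banana' into syllables: ba-na-na -> ba | na | na = 3 syllables

3 syllables


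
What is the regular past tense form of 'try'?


Apply rule: Change -y to -ied. 'try' becomes 'tried'.

tried


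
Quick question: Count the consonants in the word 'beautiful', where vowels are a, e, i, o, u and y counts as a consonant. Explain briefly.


Consonants in 'beautiful': b, t, f, l = 4 consonants.

4


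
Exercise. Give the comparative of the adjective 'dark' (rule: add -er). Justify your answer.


Apply comparative formation (add -er): 'dark' -> 'darker'.

darker


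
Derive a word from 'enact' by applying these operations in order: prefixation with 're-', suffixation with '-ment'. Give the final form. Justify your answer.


Step 1: Add prefix 're-' to 'enact' = 'reenact'
Step 2: Add suffix '-ment' to 'reenact' = 'reenactment'

reenactment


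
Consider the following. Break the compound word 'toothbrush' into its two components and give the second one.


Split 'toothbrush' into 'tooth' + 'brush'. The second part is 'brush'.

brush


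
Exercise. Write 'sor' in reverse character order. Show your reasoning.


Reverse 'sor' character by character: 'ros'.

ros


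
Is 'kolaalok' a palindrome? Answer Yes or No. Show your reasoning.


Forward: 'kolaalok'
Reversed: 'kolaalok'
They are identical.

Yes


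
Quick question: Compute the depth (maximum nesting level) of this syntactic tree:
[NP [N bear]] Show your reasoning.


Count bracket nesting levels:
'[' at pos 0: depth = 1
'[' at pos 4: depth = 2
Maximum depth reached: 2

2


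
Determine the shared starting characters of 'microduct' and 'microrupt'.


Compare from the start: 5 characters match: 'micro'. Mismatch at position 6: 'd' vs 'r'.

micro


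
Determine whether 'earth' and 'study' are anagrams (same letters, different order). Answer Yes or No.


Sorted letters of 'earth': 'aehrt'
Sorted letters of 'study': 'dstuy'
They do not match.

No


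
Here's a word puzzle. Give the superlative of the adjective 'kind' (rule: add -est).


Apply superlative formation (add -est): 'kind' -> 'kindest'.

kindest


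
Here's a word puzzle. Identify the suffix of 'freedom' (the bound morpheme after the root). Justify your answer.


The word 'freedom' = 'free' (root) + '-dom' (suffix). The suffix is '-dom'.

dom


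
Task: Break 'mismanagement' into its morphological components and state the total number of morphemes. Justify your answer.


Step 1: Identify prefix: 'mis' (meaning: wrongly)
Step 2: Identify root: 'manage'
Step 3: Identify suffix(es): 'ment'
Decomposition: mis- (prefix: wrongly) + manage (root) + -ment (suffix: action/result)
Total morphemes: 3

3 morphemes (mis- (prefix: wrongly) + manage (root) + -ment (suffix: action/result))


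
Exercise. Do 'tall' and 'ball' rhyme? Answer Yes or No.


Rime (stressed vowel + following sounds) of 'tall': -all = /ɔːl/
Rime of 'ball': -all = /ɔːl/
/ɔːl/ and /ɔːl/ are the same ending sound, so the words rhyme.

Yes


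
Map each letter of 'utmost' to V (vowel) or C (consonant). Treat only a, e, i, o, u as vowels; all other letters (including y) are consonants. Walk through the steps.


Letter mapping: u = V, t = C, m = C, o = V, s = C, t = C.

VCCVCC


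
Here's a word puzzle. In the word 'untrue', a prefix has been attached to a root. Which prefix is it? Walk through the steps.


The word 'untrue' = 'un' (prefix) + 'true' (root). The prefix is 'un'.

un


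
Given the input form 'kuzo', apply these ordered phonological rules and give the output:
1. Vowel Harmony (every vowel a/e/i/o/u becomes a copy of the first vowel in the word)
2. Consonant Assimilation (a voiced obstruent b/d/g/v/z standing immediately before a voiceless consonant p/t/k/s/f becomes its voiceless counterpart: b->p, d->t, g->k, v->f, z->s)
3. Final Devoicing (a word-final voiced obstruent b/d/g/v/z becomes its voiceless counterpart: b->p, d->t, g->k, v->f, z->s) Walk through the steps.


Starting form: 'kuzo'
Rule 1: Vowel Harmony: all vowels become 'u' (matching first vowel). 'kuzo' -> 'kuzu'
Rule 2: Consonant Assimilation: no voiced obstruent (b/d/g/v/z) stands immediately before a voiceless consonant (p/t/k/s/f). No change.
Rule 3: Final Devoicing: the word ends in the vowel 'u', not a consonant. No change.
Final form: 'kuzu'

kuzu


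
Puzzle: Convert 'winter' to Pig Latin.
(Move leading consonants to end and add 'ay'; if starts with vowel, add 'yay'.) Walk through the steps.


'winter': move consonant cluster 'w' to end and add 'ay': 'interway'.

interway


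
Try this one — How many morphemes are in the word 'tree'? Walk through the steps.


Decomposition: tree (free morpheme) = 1 morpheme(s)

1 morphemes


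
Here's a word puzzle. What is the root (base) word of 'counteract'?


Remove prefix 'counter' from 'counteract' to get root 'act'.

act


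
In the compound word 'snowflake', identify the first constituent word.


Split 'snowflake' into 'snow' + 'flake'. The first part is 'snow'.

snow


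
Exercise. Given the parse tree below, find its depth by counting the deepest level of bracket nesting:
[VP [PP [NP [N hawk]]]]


Count bracket nesting levels:
'[' at pos 0: depth = 1
'[' at pos 4: depth = 2
'[' at pos 8: depth = 3
'[' at pos 12: depth = 4
Maximum depth reached: 4

4


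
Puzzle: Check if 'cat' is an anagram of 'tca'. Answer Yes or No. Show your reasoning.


Sorted letters of 'cat': 'act'
Sorted letters of 'tca': 'act'
They match.

Yes


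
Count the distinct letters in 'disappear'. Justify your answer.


Unique letters in 'disappear': {a, d, e, i, p, r, s} = 7 distinct letters.

7


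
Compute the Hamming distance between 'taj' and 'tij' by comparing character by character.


Alignment:
Position 1: 't' vs 't' = match
Position 2: 'a' vs 'i' = DIFFER
Position 3: 'j' vs 'j' = match
Total differences: 1

1


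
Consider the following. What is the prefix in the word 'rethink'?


The word 'rethink' = 're' (prefix) + 'think' (root). The prefix is 're'.

re


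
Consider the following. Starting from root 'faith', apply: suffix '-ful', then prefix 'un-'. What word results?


Step 1: Add suffix '-ful' to 'faith' = 'faithful'
Step 2: Add prefix 'un-' to 'faithful' = 'unfaithful'

unfaithful


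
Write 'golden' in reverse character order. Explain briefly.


Reverse 'golden' character by character: 'nedlog'.

nedlog


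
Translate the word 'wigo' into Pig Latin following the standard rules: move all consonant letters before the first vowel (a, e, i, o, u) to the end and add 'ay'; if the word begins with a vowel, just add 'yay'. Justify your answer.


'wigo': move consonant cluster 'w' to end and add 'ay': 'igoway'.

igoway


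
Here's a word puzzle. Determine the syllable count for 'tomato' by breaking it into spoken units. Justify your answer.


Break 'tomato' into syllables: to-ma-to -> to | ma | to = 3 syllables

3 syllables


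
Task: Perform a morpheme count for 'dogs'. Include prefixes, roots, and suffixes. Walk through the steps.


Decomposition: dog (root) + -s (plural) = 2 morpheme(s)

2 morphemes


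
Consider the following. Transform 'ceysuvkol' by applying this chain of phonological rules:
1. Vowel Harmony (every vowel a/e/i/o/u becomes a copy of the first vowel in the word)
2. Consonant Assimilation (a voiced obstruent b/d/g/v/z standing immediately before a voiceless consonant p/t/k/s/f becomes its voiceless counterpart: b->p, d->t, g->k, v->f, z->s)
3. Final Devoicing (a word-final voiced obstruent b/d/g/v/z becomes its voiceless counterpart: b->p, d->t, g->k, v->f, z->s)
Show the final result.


Starting form: 'ceysuvkol'
Rule 1: Vowel Harmony: all vowels become 'e' (matching first vowel). 'ceysuvkol' -> 'ceysevkel'
Rule 2: Consonant Assimilation: voiced obstruent before voiceless consonant becomes voiceless ('vk' -> 'fk'). 'ceysevkel' -> 'ceysefkel'
Rule 3: Final Devoicing: final consonant 'l' is not one of the voiced obstruents b/d/g/v/z. No change.
Final form: 'ceysefkel'

ceysefkel


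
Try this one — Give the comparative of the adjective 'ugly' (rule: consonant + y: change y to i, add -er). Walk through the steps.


Apply comparative formation (consonant + y: change y to i, add -er): 'ugly' -> 'uglier'.

uglier


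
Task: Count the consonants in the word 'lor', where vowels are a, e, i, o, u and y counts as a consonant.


Consonants in 'lor': l, r = 2 consonants.

2


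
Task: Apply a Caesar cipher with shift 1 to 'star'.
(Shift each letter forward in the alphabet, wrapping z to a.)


Shift each letter by 1: s -> t, t -> u, a -> b, r -> s. Result: 'tubs'.

tubs


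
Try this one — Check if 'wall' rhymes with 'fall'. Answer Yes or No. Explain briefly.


Rime (stressed vowel + following sounds) of 'wall': -all = /ɔːl/
Rime of 'fall': -all = /ɔːl/
/ɔːl/ and /ɔːl/ are the same ending sound, so the words rhyme.

Yes


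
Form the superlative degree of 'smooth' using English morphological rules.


Apply superlative formation (add -est): 'smooth' -> 'smoothest'.

smoothest


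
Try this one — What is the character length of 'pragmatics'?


Spell out 'pragmatics' and number each letter: p(1), r(2), a(3), g(4), m(5), a(6), t(7), i(8), c(9), s(10). Total: 10 letters.

10


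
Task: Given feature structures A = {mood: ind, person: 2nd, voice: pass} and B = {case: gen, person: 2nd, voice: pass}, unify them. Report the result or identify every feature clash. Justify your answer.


Compare features:
case: A=_ vs B=gen -> unified: gen
mood: A=ind vs B=_ -> unified: ind
person: A=2nd vs B=2nd -> unified: 2nd
voice: A=pass vs B=pass -> unified: pass
No clashes found.

Unified: {case: gen, mood: ind, person: 2nd, voice: pass}


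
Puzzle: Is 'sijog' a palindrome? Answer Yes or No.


Forward: 'sijog'
Reversed: 'gojis'
They differ.

No


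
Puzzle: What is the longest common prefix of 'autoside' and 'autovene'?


Compare from the start: 4 characters match: 'auto'. Mismatch at position 5: 's' vs 'v'.

auto


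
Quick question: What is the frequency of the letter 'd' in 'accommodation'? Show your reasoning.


Letter 'd' in 'accommodation': found at position(s) 8 = 1 occurrence(s).

1


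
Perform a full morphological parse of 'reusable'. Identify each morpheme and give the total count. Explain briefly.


Step 1: Identify prefix: 're' (meaning: again)
Step 2: Identify root: 'use'
Step 3: Identify suffix(es): 'able'
Decomposition: re- (prefix: again) + use (root) + -able (suffix: capable of)
Total morphemes: 3

3 morphemes (re- (prefix: again) + use (root) + -able (suffix: capable of))


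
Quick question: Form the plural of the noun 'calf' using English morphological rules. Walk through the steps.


Apply rule: Change -f to -ves. 'calf' becomes 'calves'.

calves


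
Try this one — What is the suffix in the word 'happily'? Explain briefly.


The word 'happily' = 'happy' (root) + '-ly' (suffix). The suffix is '-ly'.

ly


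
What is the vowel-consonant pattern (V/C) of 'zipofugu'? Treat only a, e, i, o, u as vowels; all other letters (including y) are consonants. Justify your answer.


Letter mapping: z = C, i = V, p = C, o = V, f = C, u = V, g = C, u = V.

CVCVCVCV


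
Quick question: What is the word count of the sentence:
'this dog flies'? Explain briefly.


Split into words: this | dog | flies = 3 words.

3


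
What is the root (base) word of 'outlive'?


Remove prefix 'out' from 'outlive' to get root 'live'.

live


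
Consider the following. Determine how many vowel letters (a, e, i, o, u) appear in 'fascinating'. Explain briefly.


Vowels in 'fascinating': a, i, a, i = 4 vowels.

4


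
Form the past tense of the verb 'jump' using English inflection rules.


Apply rule: Add -ed. 'jump' becomes 'jumped'.

jumped


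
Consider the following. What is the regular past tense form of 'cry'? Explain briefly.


Apply rule: Change -y to -ied. 'cry' becomes 'cried'.

cried


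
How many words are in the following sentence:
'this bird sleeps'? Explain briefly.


Split into words: this | bird | sleeps = 3 words.

3


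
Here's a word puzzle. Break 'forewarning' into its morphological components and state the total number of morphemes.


Step 1: Identify prefix: 'fore' (meaning: before/front)
Step 2: Identify root: 'warn'
Step 3: Identify suffix(es): 'ing'
Decomposition: fore- (prefix: before/front) + warn (root) + -ing (suffix: ongoing action)
Total morphemes: 3

3 morphemes (fore- (prefix: before/front) + warn (root) + -ing (suffix: ongoing action))


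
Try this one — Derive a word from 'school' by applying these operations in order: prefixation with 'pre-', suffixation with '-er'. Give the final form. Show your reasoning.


Step 1: Add prefix 'pre-' to 'school' = 'preschool'
Step 2: Add suffix '-er' to 'preschool' = 'preschooler'

preschooler


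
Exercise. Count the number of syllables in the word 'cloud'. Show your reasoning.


Break 'cloud' into syllables: cloud -> cloud = 1 syllable

1 syllable


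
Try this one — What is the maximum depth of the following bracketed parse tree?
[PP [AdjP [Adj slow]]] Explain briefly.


Count bracket nesting levels:
'[' at pos 0: depth = 1
'[' at pos 4: depth = 2
'[' at pos 10: depth = 3
Maximum depth reached: 3

3


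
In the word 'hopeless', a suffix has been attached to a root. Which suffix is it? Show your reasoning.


The word 'hopeless' = 'hope' (root) + '-less' (suffix). The suffix is '-less'.

less


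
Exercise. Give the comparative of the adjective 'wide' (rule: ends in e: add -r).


Apply comparative formation (ends in e: add -r): 'wide' -> 'wider'.

wider


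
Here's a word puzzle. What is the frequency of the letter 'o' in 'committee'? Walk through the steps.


Letter 'o' in 'committee': found at position(s) 2 = 1 occurrence(s).

1


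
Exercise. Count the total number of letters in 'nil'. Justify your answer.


Spell out 'nil' and number each letter: n(1), i(2), l(3). Total: 3 letters.

3


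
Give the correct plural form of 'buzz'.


Apply rule: Add -es (sibilant/fricative ending). 'buzz' becomes 'buzzes'.

buzzes


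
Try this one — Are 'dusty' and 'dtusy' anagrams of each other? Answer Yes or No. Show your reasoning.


Sorted letters of 'dusty': 'dstuy'
Sorted letters of 'dtusy': 'dstuy'
They match.

Yes


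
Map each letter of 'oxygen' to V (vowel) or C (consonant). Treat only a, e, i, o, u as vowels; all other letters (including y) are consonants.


Letter mapping: o = V, x = C, y = C, g = C, e = V, n = C.

VCCCVC


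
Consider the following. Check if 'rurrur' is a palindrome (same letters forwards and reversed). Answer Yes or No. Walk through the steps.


Forward: 'rurrur'
Reversed: 'rurrur'
They are identical.

Yes


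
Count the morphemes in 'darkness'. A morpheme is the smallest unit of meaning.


Decomposition: dark (root) + -ness (suffix) = 2 morpheme(s)

2 morphemes


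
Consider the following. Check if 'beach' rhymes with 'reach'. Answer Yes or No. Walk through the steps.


Rime (stressed vowel + following sounds) of 'beach': -each = /iːtʃ/
Rime of 'reach': -each = /iːtʃ/
/iːtʃ/ and /iːtʃ/ are the same ending sound, so the words rhyme.

Yes


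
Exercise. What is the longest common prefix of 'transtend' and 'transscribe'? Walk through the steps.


Compare from the start: 5 characters match: 'trans'. Mismatch at position 6: 't' vs 's'.

trans


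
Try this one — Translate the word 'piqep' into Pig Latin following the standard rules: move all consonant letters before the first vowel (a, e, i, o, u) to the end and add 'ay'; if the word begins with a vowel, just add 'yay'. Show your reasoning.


'piqep': move consonant cluster 'p' to end and add 'ay': 'iqeppay'.

iqeppay


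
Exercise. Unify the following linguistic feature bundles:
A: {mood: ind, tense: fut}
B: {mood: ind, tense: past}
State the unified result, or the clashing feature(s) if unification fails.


Compare features:
mood: A=ind vs B=ind -> unified: ind
tense: A=fut vs B=past -> CLASH
Clash detected on feature 'tense' (fut vs past); unification fails.

CLASH on 'tense' (fut vs past)


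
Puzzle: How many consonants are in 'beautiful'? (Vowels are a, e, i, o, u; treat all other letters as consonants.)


Consonants in 'beautiful': b, t, f, l = 4 consonants.

4


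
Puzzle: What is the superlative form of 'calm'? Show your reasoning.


Apply superlative formation (add -est): 'calm' -> 'calmest'.

calmest


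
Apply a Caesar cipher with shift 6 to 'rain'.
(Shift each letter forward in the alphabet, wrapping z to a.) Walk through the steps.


Shift each letter by 6: r -> x, a -> g, i -> o, n -> t. Result: 'xgot'.

xgot


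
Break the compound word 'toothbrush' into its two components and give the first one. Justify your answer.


Split 'toothbrush' into 'tooth' + 'brush'. The first part is 'tooth'.

tooth


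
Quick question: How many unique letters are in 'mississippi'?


Unique letters in 'mississippi': {i, m, p, s} = 4 distinct letters.

4


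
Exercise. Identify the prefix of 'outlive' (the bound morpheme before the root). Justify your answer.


The word 'outlive' = 'out' (prefix) + 'live' (root). The prefix is 'out'.

out


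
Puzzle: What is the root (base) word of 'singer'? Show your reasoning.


Remove suffix '-er' from 'singer' to get root 'sing'.

sing


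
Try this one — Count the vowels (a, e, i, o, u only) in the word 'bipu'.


Vowels in 'bipu': i, u = 2 vowels.

2


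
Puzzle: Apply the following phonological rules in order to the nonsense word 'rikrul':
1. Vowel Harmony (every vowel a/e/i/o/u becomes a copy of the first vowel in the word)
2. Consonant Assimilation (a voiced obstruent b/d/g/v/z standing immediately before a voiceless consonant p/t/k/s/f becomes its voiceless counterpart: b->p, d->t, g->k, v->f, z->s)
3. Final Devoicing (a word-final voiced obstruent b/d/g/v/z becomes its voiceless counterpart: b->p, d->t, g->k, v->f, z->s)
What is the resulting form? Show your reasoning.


Starting form: 'rikrul'
Rule 1: Vowel Harmony: all vowels become 'i' (matching first vowel). 'rikrul' -> 'rikril'
Rule 2: Consonant Assimilation: no voiced obstruent (b/d/g/v/z) stands immediately before a voiceless consonant (p/t/k/s/f). No change.
Rule 3: Final Devoicing: final consonant 'l' is not one of the voiced obstruents b/d/g/v/z. No change.
Final form: 'rikril'

rikril


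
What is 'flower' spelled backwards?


Reverse 'flower' character by character: 'rewolf'.

rewolf


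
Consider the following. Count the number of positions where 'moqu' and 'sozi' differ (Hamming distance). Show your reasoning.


Alignment:
Position 1: 'm' vs 's' = DIFFER
Position 2: 'o' vs 'o' = match
Position 3: 'q' vs 'z' = DIFFER
Position 4: 'u' vs 'i' = DIFFER
Total differences: 3

3


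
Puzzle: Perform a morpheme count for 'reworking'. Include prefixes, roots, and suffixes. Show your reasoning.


Decomposition: re- (prefix) + work (root) + -ing (suffix) = 3 morpheme(s)

3 morphemes


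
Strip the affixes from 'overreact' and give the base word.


Remove prefix 'over' from 'overreact' to get root 'react'.

react


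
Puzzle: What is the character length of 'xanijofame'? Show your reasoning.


Spell out 'xanijofame' and number each letter: x(1), a(2), n(3), i(4), j(5), o(6), f(7), a(8), m(9), e(10). Total: 10 letters.

10


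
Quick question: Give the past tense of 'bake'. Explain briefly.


Apply rule: Add -d (word ends in -e). 'bake' becomes 'baked'.

baked


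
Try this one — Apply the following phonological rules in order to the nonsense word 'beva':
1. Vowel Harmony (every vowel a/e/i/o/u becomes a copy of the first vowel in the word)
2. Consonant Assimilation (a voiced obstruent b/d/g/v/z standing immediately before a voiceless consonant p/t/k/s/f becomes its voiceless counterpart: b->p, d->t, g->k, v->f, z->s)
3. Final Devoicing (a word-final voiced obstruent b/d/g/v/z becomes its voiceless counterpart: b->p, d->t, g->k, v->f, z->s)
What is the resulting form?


Starting form: 'beva'
Rule 1: Vowel Harmony: all vowels become 'e' (matching first vowel). 'beva' -> 'beve'
Rule 2: Consonant Assimilation: no voiced obstruent (b/d/g/v/z) stands immediately before a voiceless consonant (p/t/k/s/f). No change.
Rule 3: Final Devoicing: the word ends in the vowel 'e', not a consonant. No change.
Final form: 'beve'

beve


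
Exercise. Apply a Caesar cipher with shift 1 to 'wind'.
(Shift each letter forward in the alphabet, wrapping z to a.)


Shift each letter by 1: w -> x, i -> j, n -> o, d -> e. Result: 'xjoe'.

xjoe


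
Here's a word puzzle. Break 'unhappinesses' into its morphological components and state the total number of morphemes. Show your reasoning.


Step 1: Identify prefix: 'un' (meaning: not/reverse)
Step 2: Identify root: 'happy'
Step 3: Identify suffix(es): 'ness, es'
Decomposition: un- (prefix: not/reverse) + happy (root) + -ness (suffix: state of) + -es (plural)
Total morphemes: 4

4 morphemes (un- (prefix: not/reverse) + happy (root) + -ness (suffix: state of) + -es (plural))
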